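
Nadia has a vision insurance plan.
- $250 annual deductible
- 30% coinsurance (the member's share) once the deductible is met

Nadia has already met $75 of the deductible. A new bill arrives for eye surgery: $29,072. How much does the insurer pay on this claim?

$20,227.90

Remaining deductible: $250 − $75 = $175.
That leaves $29,072 − $175 = $28,897 for coinsurance.
30% of $28,897 = $8,669.10 falls to the member.
That puts the member's cost at $175 + $8,669.10 = $8,844.10.
The insurer covers the remainder: $29,072 − $8,844.10 = $20,227.90.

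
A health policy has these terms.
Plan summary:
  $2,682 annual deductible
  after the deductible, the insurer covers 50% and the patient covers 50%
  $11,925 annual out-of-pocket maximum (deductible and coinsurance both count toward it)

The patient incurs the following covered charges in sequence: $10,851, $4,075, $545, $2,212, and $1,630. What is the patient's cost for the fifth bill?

$815

#1 ($10,851): $2,682 finishes the deductible; $8,169 goes to coinsurance; patient's 50% is $4,084.50. Patient pays $6,766.50; OOP now $6,766.50.
#2 ($4,075): deductible met; 50% of $4,075 = $2,037.50. Patient owes $2,037.50 (running OOP $8,804).
#3 ($545): deductible already satisfied, so patient's share is 50% × $545 = $272.50. Patient pays $272.50; OOP now $9,076.50.
#4 ($2,212): 50% coinsurance on $2,212 = $1,106. Patient owes $1,106 (running OOP $10,182.50).
#5 ($1,630): deductible already satisfied, so patient's share is 50% × $1,630 = $815. Cost to patient: $815. OOP to date $10,997.50.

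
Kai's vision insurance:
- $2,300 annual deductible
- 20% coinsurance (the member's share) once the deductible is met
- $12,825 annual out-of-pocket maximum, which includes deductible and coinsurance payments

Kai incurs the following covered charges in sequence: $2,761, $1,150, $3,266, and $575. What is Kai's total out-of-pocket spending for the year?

$3,390.40

#1 ($2,761): $2,300 to deductible, leaving $461; 20% of $461 = $92.20. Cost to member: $2,392.20. OOP to date $2,392.20.
#2 ($1,150): 20% coinsurance on $1,150 = $230. Member pays $230; OOP now $2,622.20.
#3 ($3,266): deductible already satisfied, so member's share is 20% × $3,266 = $653.20. Member pays $653.20; OOP now $3,275.40.
#4 ($575): 20% coinsurance on $575 = $115. Member pays $115; OOP now $3,390.40.
Total paid by the member: $2,392.20 + $230 + $653.20 + $115 = $3,390.40.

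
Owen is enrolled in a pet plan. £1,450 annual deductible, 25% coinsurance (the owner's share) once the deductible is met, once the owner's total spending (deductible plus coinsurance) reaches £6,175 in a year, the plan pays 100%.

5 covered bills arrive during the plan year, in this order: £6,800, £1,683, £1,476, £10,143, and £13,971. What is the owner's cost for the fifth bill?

Claim 1 — £6,800: £1,450 finishes the deductible; £5,350 goes to coinsurance; 25% of £5,350 = £1,337.50. Owner pays £2,787.50; OOP now £2,787.50.
Claim 2 — £1,683: deductible already satisfied, so owner's share is 25% × £1,683 = £420.75. Owner pays £420.75; OOP now £3,208.25.
Claim 3 — £1,476: deductible already satisfied, so owner's share is 25% × £1,476 = £369. Owner pays £369; OOP now £3,577.25.
Claim 4 — £10,143: deductible met; 25% of £10,143 = £2,535.75. Cost to owner: £2,535.75. OOP to date £6,113.
Claim 5 — £13,971: 25% coinsurance on £13,971 = £3,492.75. That would push OOP to £9,605.75, over the £6,175 cap, so owner pays £6,175 − £6,113 = £62.

£62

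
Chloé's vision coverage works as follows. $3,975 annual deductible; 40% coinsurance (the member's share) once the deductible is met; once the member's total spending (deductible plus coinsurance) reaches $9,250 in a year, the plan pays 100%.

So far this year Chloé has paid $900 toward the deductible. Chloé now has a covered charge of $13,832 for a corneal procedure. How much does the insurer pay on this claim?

$900 of the $3,975 deductible is already met, leaving $3,075.
The remaining $10,757 (= $13,832 − $3,075) moves to coinsurance.
Coinsurance: $10,757 × 40% = $4,302.80.
So the member owes $3,075 + $4,302.80 = $7,377.80 before any cap.
Total out-of-pocket so far would be $900 + $7,377.80 = $8,277.80, below the $9,250 cap — no reduction.
The plan picks up $13,832 − $7,377.80 = $6,454.20.

$6,454.20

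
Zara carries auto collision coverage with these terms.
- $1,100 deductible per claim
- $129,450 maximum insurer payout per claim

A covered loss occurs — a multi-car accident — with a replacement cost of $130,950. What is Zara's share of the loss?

After the deductible, $130,950 − $1,100 = $129,850 remains.
Since $129,850 > $129,450, the payout is capped at $129,450.
Driver's share is the uncovered remainder: $130,950 − $129,450 = $1,500.

$1,500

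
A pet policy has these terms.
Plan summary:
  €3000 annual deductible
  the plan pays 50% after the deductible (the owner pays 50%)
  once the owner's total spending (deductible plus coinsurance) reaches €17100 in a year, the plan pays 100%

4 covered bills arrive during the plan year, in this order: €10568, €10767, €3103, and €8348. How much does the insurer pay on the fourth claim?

€4967

Bill 1, €10568: deductible takes €3000, €7568 remains; owner's 50% is €3784. Owner owes €6784 (running OOP €6784). Plan pays €10568 − €6784 = €3784.
Bill 2, €10767: deductible already satisfied, so owner's share is 50% × €10767 = €5383.50. Owner pays €5383.50; OOP now €12167.50. Insurer: €10767 − €5383.50 = €5383.50.
Bill 3, €3103: 50% coinsurance on €3103 = €1551.50. Owner owes €1551.50 (running OOP €13719). Plan pays €3103 − €1551.50 = €1551.50.
Bill 4, €8348: deductible met; 50% of €8348 = €4174. OOP would hit €17893 > €17100, so the cap limits the owner to €17100 − €13719 = €3381. Insurer: €8348 − €3381 = €4967.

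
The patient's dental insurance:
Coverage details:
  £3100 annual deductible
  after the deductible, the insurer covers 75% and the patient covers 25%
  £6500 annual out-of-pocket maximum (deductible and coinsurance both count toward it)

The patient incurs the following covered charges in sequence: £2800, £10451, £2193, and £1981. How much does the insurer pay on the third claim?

#1 (£2800): all of it applies to the deductible. Cost to patient: £2800. OOP to date £2800. Insurer: £2800 − £2800 = £0.
#2 (£10451): deductible takes £300, £10151 remains; 25% of £10151 = £2537.75. Cost to patient: £2837.75. OOP to date £5637.75. Plan pays £10451 − £2837.75 = £7613.25.
#3 (£2193): deductible met; 25% of £2193 = £548.25. Patient owes £548.25 (running OOP £6186). Plan pays £2193 − £548.25 = £1644.75.

£1644.75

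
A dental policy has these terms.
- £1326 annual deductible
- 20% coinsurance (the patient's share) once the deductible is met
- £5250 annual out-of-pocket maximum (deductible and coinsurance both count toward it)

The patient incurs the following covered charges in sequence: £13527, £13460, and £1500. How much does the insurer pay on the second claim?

£11976.20

Claim 1 — £13527: £1326 to deductible, leaving £12201; coinsurance £12201 × 20% = £2440.20. Patient pays £3766.20; OOP now £3766.20. Insurer: £13527 − £3766.20 = £9760.80.
Claim 2 — £13460: 20% coinsurance on £13460 = £2692. Adding that to £3766.20 gives £6458.20, past the £5250 cap; patient pays only £5250 − £3766.20 = £1483.80. Insurer: £13460 − £1483.80 = £11976.20.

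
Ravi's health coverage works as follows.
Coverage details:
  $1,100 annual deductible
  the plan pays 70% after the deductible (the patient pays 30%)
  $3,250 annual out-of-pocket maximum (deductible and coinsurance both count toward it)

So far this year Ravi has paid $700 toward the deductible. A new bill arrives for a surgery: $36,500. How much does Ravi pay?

Deductible still to meet: $1,100 − $700 = $400.
After the $400 deductible portion, $36,500 − $400 = $36,100 is subject to coinsurance.
30% of $36,100 = $10,830 falls to the patient.
Patient responsibility before any cap: $400 + $10,830 = $11,230.
Year-to-date out-of-pocket would reach $700 + $11,230 = $11,930, above the $3,250 maximum, so the patient pays only $3,250 − $700 = $2,550.

$2,550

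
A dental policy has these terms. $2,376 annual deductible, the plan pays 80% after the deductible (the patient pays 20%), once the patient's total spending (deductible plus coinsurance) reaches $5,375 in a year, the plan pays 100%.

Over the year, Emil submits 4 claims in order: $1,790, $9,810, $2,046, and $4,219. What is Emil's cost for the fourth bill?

$745

Claim 1 — $1,790: entire amount goes to the deductible. Patient owes $1,790 (running OOP $1,790).
Claim 2 — $9,810: deductible takes $586, $9,224 remains; 20% of $9,224 = $1,844.80. Patient pays $2,430.80; OOP now $4,220.80.
Claim 3 — $2,046: 20% coinsurance on $2,046 = $409.20. Cost to patient: $409.20. OOP to date $4,630.
Claim 4 — $4,219: deductible already satisfied, so patient's share is 20% × $4,219 = $843.80. That would push OOP to $5,473.80, over the $5,375 cap, so patient pays $5,375 − $4,630 = $745.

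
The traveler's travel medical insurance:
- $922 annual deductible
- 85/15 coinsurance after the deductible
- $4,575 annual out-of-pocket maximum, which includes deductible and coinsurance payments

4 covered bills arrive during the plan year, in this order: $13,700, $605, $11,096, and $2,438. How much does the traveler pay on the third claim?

$1,645.55

#1 ($13,700): $922 to deductible, leaving $12,778; 15% of $12,778 = $1,916.70. Traveler owes $2,838.70 (running OOP $2,838.70).
#2 ($605): deductible already satisfied, so traveler's share is 15% × $605 = $90.75. Traveler pays $90.75; OOP now $2,929.45.
#3 ($11,096): deductible already satisfied, so traveler's share is 15% × $11,096 = $1,664.40. OOP would hit $4,593.85 > $4,575, so the cap limits the traveler to $4,575 − $2,929.45 = $1,645.55.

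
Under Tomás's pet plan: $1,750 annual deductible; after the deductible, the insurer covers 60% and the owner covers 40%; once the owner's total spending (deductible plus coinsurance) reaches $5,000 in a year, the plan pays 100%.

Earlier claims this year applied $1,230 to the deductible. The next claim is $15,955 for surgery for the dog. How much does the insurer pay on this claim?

Remaining deductible: $1,750 − $1,230 = $520.
The remaining $15,435 (= $15,955 − $520) moves to coinsurance.
Coinsurance: $15,435 × 40% = $6,174.
Owner responsibility before any cap: $520 + $6,174 = $6,694.
Adding $6,694 to the $1,230 already spent would give $7,924, which exceeds the $5,000 cap; the owner pays just $5,000 − $1,230 = $3,770.
The insurer covers the remainder: $15,955 − $3,770 = $12,185.

$12,185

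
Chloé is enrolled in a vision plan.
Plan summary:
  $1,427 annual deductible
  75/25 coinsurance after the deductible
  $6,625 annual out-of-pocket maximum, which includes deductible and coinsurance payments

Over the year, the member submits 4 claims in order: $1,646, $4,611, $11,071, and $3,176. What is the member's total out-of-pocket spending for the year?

$6,196.25

#1 ($1,646): deductible takes $1,427, $219 remains; member's 25% is $54.75. Cost to member: $1,481.75. OOP to date $1,481.75.
#2 ($4,611): deductible met; 25% of $4,611 = $1,152.75. Cost to member: $1,152.75. OOP to date $2,634.50.
#3 ($11,071): deductible met; 25% of $11,071 = $2,767.75. Member owes $2,767.75 (running OOP $5,402.25).
#4 ($3,176): 25% coinsurance on $3,176 = $794. Member owes $794 (running OOP $6,196.25).
Summing the member's payments: $1,481.75 + $1,152.75 + $2,767.75 + $794 = $6,196.25.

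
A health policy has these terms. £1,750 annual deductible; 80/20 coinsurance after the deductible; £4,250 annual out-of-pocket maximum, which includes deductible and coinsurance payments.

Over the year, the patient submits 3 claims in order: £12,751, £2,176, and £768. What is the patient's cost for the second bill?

£299.80

Claim 1 — £12,751: £1,750 finishes the deductible; £11,001 goes to coinsurance; coinsurance £11,001 × 20% = £2,200.20. Patient pays £3,950.20; OOP now £3,950.20.
Claim 2 — £2,176: deductible already satisfied, so patient's share is 20% × £2,176 = £435.20. Adding that to £3,950.20 gives £4,385.40, past the £4,250 cap; patient pays only £4,250 − £3,950.20 = £299.80.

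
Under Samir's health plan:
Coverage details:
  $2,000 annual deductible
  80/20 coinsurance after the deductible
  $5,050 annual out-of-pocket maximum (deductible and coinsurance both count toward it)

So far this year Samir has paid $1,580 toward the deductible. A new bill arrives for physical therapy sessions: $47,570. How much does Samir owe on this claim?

$3,470

Remaining deductible: $2,000 − $1,580 = $420.
After the $420 deductible portion, $47,570 − $420 = $47,150 is subject to coinsurance.
20% of $47,150 = $9,430 falls to the patient.
So the patient owes $420 + $9,430 = $9,850 before any cap.
Year-to-date out-of-pocket would reach $1,580 + $9,850 = $11,430, above the $5,050 maximum, so the patient pays only $5,050 − $1,580 = $3,470.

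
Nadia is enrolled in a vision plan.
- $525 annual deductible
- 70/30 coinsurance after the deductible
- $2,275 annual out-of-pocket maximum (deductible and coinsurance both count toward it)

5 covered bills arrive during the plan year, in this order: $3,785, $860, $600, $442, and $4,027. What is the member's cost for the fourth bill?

Bill 1, $3,785: $525 to deductible, leaving $3,260; member's 30% is $978. Member owes $1,503 (running OOP $1,503).
Bill 2, $860: deductible met; 30% of $860 = $258. Cost to member: $258. OOP to date $1,761.
Bill 3, $600: deductible already satisfied, so member's share is 30% × $600 = $180. Member pays $180; OOP now $1,941.
Bill 4, $442: 30% coinsurance on $442 = $132.60. Member pays $132.60; OOP now $2,073.60.

$132.60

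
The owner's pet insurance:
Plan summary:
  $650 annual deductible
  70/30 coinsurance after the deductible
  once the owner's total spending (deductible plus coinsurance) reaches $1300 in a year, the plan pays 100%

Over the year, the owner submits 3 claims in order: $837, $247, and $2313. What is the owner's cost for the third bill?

Claim 1 ($837): $650 finishes the deductible; $187 goes to coinsurance; 30% of $187 = $56.10. Owner pays $706.10; OOP now $706.10.
Claim 2 ($247): deductible already satisfied, so owner's share is 30% × $247 = $74.10. Cost to owner: $74.10. OOP to date $780.20.
Claim 3 ($2313): deductible met; 30% of $2313 = $693.90. That would push OOP to $1474.10, over the $1300 cap, so owner pays $1300 − $780.20 = $519.80.

$519.80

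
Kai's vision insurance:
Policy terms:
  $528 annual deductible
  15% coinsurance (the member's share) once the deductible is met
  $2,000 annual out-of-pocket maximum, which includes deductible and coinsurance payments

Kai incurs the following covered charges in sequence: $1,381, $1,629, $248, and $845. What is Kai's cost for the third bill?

#1 ($1,381): $528 to deductible, leaving $853; coinsurance $853 × 15% = $127.95. Member pays $655.95; OOP now $655.95.
#2 ($1,629): deductible already satisfied, so member's share is 15% × $1,629 = $244.35. Member pays $244.35; OOP now $900.30.
#3 ($248): deductible already satisfied, so member's share is 15% × $248 = $37.20. Cost to member: $37.20. OOP to date $937.50.

$37.20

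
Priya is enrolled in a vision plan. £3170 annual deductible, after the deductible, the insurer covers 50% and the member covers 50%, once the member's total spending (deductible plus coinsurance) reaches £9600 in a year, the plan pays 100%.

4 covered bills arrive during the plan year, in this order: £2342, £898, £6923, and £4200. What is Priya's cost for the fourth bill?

£2100

Claim 1 (£2342): entire amount goes to the deductible. Member pays £2342; OOP now £2342.
Claim 2 (£898): £828 to deductible, leaving £70; coinsurance £70 × 50% = £35. Cost to member: £863. OOP to date £3205.
Claim 3 (£6923): deductible met; 50% of £6923 = £3461.50. Cost to member: £3461.50. OOP to date £6666.50.
Claim 4 (£4200): 50% coinsurance on £4200 = £2100. Cost to member: £2100. OOP to date £8766.50.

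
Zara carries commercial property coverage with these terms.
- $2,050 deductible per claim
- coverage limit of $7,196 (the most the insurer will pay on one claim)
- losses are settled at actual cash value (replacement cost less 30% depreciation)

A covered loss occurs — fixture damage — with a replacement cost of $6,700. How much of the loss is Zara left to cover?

At 30% depreciation, ACV = $6,700 − $2,010 = $4,690.
Less the $2,050 deductible: $4,690 − $2,050 = $2,640.
That's under the $7,196 cap, so the insurer reimburses the full $2,640.
The business bears the rest of the original loss: $6,700 − $2,640 = $4,060.

$4,060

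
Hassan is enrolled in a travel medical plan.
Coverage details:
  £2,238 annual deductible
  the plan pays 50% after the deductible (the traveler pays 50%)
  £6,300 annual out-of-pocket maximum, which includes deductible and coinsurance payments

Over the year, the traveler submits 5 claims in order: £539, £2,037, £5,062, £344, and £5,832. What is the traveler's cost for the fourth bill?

Bill 1, £539: fully absorbed by the deductible. Traveler owes £539 (running OOP £539).
Bill 2, £2,037: £1,699 to deductible, leaving £338; 50% of £338 = £169. Traveler pays £1,868; OOP now £2,407.
Bill 3, £5,062: deductible met; 50% of £5,062 = £2,531. Cost to traveler: £2,531. OOP to date £4,938.
Bill 4, £344: deductible met; 50% of £344 = £172. Traveler owes £172 (running OOP £5,110).

£172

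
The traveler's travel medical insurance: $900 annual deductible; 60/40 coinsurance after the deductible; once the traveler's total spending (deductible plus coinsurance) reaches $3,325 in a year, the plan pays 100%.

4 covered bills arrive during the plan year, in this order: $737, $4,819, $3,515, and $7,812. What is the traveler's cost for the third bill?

Claim 1 ($737): all of it applies to the deductible. Traveler pays $737; OOP now $737.
Claim 2 ($4,819): deductible takes $163, $4,656 remains; traveler's 40% is $1,862.40. Traveler owes $2,025.40 (running OOP $2,762.40).
Claim 3 ($3,515): deductible met; 40% of $3,515 = $1,406. OOP would hit $4,168.40 > $3,325, so the cap limits the traveler to $3,325 − $2,762.40 = $562.60.

$562.60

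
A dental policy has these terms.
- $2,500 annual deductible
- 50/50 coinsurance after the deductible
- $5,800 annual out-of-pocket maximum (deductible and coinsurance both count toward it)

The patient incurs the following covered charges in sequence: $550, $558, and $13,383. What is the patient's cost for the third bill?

$4,692

Claim 1 — $550: all of it applies to the deductible. Patient pays $550; OOP now $550.
Claim 2 — $558: entire amount goes to the deductible. Cost to patient: $558. OOP to date $1,108.
Claim 3 — $13,383: $1,392 to deductible, leaving $11,991; 50% of $11,991 = $5,995.50. Claim cost before the cap: $1,392 + $5,995.50 = $7,387.50. OOP would hit $8,495.50 > $5,800, so the cap limits the patient to $5,800 − $1,108 = $4,692.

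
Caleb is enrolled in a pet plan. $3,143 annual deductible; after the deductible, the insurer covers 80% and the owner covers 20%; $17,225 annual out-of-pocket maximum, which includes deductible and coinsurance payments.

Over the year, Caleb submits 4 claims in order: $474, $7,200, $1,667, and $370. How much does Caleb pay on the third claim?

$333.40

#1 ($474): fully absorbed by the deductible. Owner owes $474 (running OOP $474).
#2 ($7,200): $2,669 to deductible, leaving $4,531; coinsurance $4,531 × 20% = $906.20. Owner owes $3,575.20 (running OOP $4,049.20).
#3 ($1,667): deductible met; 20% of $1,667 = $333.40. Owner pays $333.40; OOP now $4,382.60.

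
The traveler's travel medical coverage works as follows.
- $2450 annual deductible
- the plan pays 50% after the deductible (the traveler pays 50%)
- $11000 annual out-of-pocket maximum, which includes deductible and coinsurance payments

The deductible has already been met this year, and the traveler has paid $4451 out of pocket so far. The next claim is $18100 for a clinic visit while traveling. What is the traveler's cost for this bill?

$6549

The deductible is already satisfied, so the full bill goes to coinsurance.
Coinsurance: $18100 × 50% = $9050.
Year-to-date out-of-pocket would reach $4451 + $9050 = $13501, above the $11000 maximum, so the traveler pays only $11000 − $4451 = $6549.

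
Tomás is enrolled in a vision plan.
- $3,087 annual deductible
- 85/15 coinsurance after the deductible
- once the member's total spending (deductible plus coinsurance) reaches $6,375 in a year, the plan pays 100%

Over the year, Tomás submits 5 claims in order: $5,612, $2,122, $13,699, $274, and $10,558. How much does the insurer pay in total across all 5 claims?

Claim 1 — $5,612: deductible takes $3,087, $2,525 remains; coinsurance $2,525 × 15% = $378.75. Cost to member: $3,465.75. OOP to date $3,465.75. Plan pays $5,612 − $3,465.75 = $2,146.25.
Claim 2 — $2,122: 15% coinsurance on $2,122 = $318.30. Member owes $318.30 (running OOP $3,784.05). Insurer: $2,122 − $318.30 = $1,803.70.
Claim 3 — $13,699: deductible already satisfied, so member's share is 15% × $13,699 = $2,054.85. Cost to member: $2,054.85. OOP to date $5,838.90. Insurer: $13,699 − $2,054.85 = $11,644.15.
Claim 4 — $274: deductible met; 15% of $274 = $41.10. Cost to member: $41.10. OOP to date $5,880. Plan pays $274 − $41.10 = $232.90.
Claim 5 — $10,558: 15% coinsurance on $10,558 = $1,583.70. OOP would hit $7,463.70 > $6,375, so the cap limits the member to $6,375 − $5,880 = $495. Insurer: $10,558 − $495 = $10,063.
Insurer total: $2,146.25 + $1,803.70 + $11,644.15 + $232.90 + $10,063 = $25,890.

$25,890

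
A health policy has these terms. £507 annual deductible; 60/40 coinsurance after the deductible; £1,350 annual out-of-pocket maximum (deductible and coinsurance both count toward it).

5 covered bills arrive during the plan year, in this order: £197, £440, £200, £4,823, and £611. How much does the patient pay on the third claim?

#1 (£197): all of it applies to the deductible. Patient pays £197; OOP now £197.
#2 (£440): £310 to deductible, leaving £130; coinsurance £130 × 40% = £52. Cost to patient: £362. OOP to date £559.
#3 (£200): deductible met; 40% of £200 = £80. Cost to patient: £80. OOP to date £639.

£80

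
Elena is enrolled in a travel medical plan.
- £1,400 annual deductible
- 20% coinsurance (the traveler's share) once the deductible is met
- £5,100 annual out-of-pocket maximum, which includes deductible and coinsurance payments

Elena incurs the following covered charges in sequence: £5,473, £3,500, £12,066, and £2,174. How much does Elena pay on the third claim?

£2,185.40

Claim 1 — £5,473: deductible takes £1,400, £4,073 remains; traveler's 20% is £814.60. Cost to traveler: £2,214.60. OOP to date £2,214.60.
Claim 2 — £3,500: deductible already satisfied, so traveler's share is 20% × £3,500 = £700. Cost to traveler: £700. OOP to date £2,914.60.
Claim 3 — £12,066: 20% coinsurance on £12,066 = £2,413.20. Adding that to £2,914.60 gives £5,327.80, past the £5,100 cap; traveler pays only £5,100 − £2,914.60 = £2,185.40.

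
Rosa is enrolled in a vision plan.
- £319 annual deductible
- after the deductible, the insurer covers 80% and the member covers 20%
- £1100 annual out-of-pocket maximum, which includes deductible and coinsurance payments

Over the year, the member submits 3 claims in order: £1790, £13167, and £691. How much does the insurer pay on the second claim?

£12680.20

#1 (£1790): deductible takes £319, £1471 remains; coinsurance £1471 × 20% = £294.20. Member owes £613.20 (running OOP £613.20). Insurer: £1790 − £613.20 = £1176.80.
#2 (£13167): deductible met; 20% of £13167 = £2633.40. That would push OOP to £3246.60, over the £1100 cap, so member pays £1100 − £613.20 = £486.80. Plan pays £13167 − £486.80 = £12680.20.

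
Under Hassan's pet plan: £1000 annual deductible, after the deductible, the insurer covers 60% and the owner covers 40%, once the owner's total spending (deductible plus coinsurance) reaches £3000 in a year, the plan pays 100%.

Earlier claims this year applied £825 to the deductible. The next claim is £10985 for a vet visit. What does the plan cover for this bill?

Remaining deductible: £1000 − £825 = £175.
After the £175 deductible portion, £10985 − £175 = £10810 is subject to coinsurance.
Coinsurance: £10810 × 40% = £4324.
That puts the owner's cost at £175 + £4324 = £4499 before any cap.
Adding £4499 to the £825 already spent would give £5324, which exceeds the £3000 cap; the owner pays just £3000 − £825 = £2175.
The plan picks up £10985 − £2175 = £8810.

£8810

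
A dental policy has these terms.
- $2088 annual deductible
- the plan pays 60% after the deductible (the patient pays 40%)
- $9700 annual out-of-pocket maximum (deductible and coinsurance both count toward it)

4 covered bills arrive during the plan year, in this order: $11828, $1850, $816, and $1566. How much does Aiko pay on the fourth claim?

$626.40

Bill 1, $11828: $2088 to deductible, leaving $9740; coinsurance $9740 × 40% = $3896. Patient owes $5984 (running OOP $5984).
Bill 2, $1850: 40% coinsurance on $1850 = $740. Cost to patient: $740. OOP to date $6724.
Bill 3, $816: deductible already satisfied, so patient's share is 40% × $816 = $326.40. Cost to patient: $326.40. OOP to date $7050.40.
Bill 4, $1566: 40% coinsurance on $1566 = $626.40. Cost to patient: $626.40. OOP to date $7676.80.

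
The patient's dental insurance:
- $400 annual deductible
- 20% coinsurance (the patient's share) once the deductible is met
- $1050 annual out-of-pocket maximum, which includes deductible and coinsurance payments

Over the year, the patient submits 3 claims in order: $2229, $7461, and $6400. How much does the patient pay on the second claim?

Claim 1 — $2229: $400 finishes the deductible; $1829 goes to coinsurance; patient's 20% is $365.80. Patient pays $765.80; OOP now $765.80.
Claim 2 — $7461: deductible met; 20% of $7461 = $1492.20. OOP would hit $2258 > $1050, so the cap limits the patient to $1050 − $765.80 = $284.20.

$284.20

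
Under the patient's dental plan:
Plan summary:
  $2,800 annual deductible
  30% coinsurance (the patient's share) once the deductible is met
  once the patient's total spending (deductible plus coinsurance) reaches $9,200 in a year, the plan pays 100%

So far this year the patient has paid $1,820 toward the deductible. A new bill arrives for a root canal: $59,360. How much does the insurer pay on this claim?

Remaining deductible: $2,800 − $1,820 = $980.
That leaves $59,360 − $980 = $58,380 for coinsurance.
Coinsurance: $58,380 × 30% = $17,514.
That puts the patient's cost at $980 + $17,514 = $18,494 before any cap.
Adding $18,494 to the $1,820 already spent would give $20,314, which exceeds the $9,200 cap; the patient pays just $9,200 − $1,820 = $7,380.
The insurer covers the remainder: $59,360 − $7,380 = $51,980.

$51,980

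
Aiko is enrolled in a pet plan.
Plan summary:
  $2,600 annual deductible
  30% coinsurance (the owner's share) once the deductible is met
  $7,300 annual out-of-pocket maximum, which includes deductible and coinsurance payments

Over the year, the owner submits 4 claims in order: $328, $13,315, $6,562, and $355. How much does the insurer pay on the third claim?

$5,174.90

Claim 1 ($328): fully absorbed by the deductible. Owner pays $328; OOP now $328. Plan pays $328 − $328 = $0.
Claim 2 ($13,315): $2,272 finishes the deductible; $11,043 goes to coinsurance; owner's 30% is $3,312.90. Owner owes $5,584.90 (running OOP $5,912.90). Plan pays $13,315 − $5,584.90 = $7,730.10.
Claim 3 ($6,562): 30% coinsurance on $6,562 = $1,968.60. That would push OOP to $7,881.50, over the $7,300 cap, so owner pays $7,300 − $5,912.90 = $1,387.10. Plan pays $6,562 − $1,387.10 = $5,174.90.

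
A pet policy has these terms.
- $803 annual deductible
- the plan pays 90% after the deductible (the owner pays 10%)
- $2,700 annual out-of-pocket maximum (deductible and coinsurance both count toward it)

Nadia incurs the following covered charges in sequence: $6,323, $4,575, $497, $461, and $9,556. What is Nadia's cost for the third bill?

#1 ($6,323): deductible takes $803, $5,520 remains; owner's 10% is $552. Cost to owner: $1,355. OOP to date $1,355.
#2 ($4,575): deductible met; 10% of $4,575 = $457.50. Owner owes $457.50 (running OOP $1,812.50).
#3 ($497): deductible met; 10% of $497 = $49.70. Owner owes $49.70 (running OOP $1,862.20).

$49.70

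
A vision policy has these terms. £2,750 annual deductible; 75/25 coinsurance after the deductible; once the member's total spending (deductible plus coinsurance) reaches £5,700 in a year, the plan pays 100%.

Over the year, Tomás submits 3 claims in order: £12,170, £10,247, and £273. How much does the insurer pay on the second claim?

£9,652

Claim 1 (£12,170): £2,750 to deductible, leaving £9,420; 25% of £9,420 = £2,355. Member pays £5,105; OOP now £5,105. Insurer: £12,170 − £5,105 = £7,065.
Claim 2 (£10,247): 25% coinsurance on £10,247 = £2,561.75. OOP would hit £7,666.75 > £5,700, so the cap limits the member to £5,700 − £5,105 = £595. Plan pays £10,247 − £595 = £9,652.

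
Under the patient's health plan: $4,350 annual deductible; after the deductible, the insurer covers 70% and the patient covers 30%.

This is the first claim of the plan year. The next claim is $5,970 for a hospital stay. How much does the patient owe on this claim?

$4,836

Deductible not yet touched, so the first $4,350 of the bill goes to the deductible.
That leaves $5,970 − $4,350 = $1,620 for coinsurance.
Coinsurance: $1,620 × 30% = $486.
Patient responsibility: $4,350 + $486 = $4,836.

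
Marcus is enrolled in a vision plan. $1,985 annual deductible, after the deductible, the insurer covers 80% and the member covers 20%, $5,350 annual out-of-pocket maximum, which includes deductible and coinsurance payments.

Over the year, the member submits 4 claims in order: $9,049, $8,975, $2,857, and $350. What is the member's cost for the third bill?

Claim 1 ($9,049): $1,985 finishes the deductible; $7,064 goes to coinsurance; member's 20% is $1,412.80. Cost to member: $3,397.80. OOP to date $3,397.80.
Claim 2 ($8,975): deductible already satisfied, so member's share is 20% × $8,975 = $1,795. Member pays $1,795; OOP now $5,192.80.
Claim 3 ($2,857): deductible already satisfied, so member's share is 20% × $2,857 = $571.40. OOP would hit $5,764.20 > $5,350, so the cap limits the member to $5,350 − $5,192.80 = $157.20.

$157.20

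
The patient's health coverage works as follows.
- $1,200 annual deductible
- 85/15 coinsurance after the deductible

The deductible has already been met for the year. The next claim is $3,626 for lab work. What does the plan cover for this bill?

With the deductible met, the entire $3,626 is subject to coinsurance.
Coinsurance: $3,626 × 15% = $543.90.
The insurer covers the remainder: $3,626 − $543.90 = $3,082.10.

$3,082.10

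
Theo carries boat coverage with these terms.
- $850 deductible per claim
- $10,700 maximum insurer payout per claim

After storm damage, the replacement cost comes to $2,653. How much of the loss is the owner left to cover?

$850

Less the $850 deductible: $2,653 − $850 = $1,803.
That's under the $10,700 cap, so the insurer reimburses the full $1,803.
Owner's share is the uncovered remainder: $2,653 − $1,803 = $850.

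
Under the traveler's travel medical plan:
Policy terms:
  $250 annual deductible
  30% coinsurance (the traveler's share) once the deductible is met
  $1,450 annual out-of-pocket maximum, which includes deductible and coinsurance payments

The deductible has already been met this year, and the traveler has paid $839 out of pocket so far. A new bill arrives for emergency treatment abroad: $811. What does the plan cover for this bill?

With the deductible met, the entire $811 is subject to coinsurance.
Traveler's 30% share of $811 is $243.30.
Year-to-date out-of-pocket becomes $839 + $243.30 = $1,082.30, still under the $1,450 maximum, so no cap applies.
The insurer covers the remainder: $811 − $243.30 = $567.70.

$567.70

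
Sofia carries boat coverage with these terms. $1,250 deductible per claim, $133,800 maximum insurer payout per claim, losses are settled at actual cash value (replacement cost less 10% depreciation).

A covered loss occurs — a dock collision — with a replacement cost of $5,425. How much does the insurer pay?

Actual cash value after 10% depreciation: $5,425 × 90% = $4,882.50.
After the deductible, $4,882.50 − $1,250 = $3,632.50 remains.
$3,632.50 is within the $133,800 limit, so the insurer pays $3,632.50.

$3,632.50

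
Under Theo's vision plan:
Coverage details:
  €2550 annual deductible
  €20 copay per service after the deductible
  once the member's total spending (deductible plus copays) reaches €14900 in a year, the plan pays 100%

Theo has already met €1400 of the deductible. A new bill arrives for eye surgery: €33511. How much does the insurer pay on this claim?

€1400 of the €2550 deductible is already met, leaving €1150.
The remaining €32361 (= €33511 − €1150) moves to the copay.
Copay on this service: €20.
Member responsibility before any cap: €1150 + €20 = €1170.
Cumulative spending €1400 + €1170 = €2570 stays under the €14900 maximum.
The plan picks up €33511 − €1170 = €32341.

€32341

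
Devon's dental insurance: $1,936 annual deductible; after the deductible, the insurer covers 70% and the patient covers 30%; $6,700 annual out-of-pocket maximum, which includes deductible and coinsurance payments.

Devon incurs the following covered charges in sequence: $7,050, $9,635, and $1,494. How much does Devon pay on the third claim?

Claim 1 ($7,050): $1,936 finishes the deductible; $5,114 goes to coinsurance; 30% of $5,114 = $1,534.20. Patient owes $3,470.20 (running OOP $3,470.20).
Claim 2 ($9,635): deductible already satisfied, so patient's share is 30% × $9,635 = $2,890.50. Patient pays $2,890.50; OOP now $6,360.70.
Claim 3 ($1,494): 30% coinsurance on $1,494 = $448.20. OOP would hit $6,808.90 > $6,700, so the cap limits the patient to $6,700 − $6,360.70 = $339.30.

$339.30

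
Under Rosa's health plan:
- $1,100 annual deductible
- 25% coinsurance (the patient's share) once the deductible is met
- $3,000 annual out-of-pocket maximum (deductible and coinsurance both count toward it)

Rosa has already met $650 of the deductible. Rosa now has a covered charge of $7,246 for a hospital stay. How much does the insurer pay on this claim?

$650 of the $1,100 deductible is already met, leaving $450.
The remaining $6,796 (= $7,246 − $450) moves to coinsurance.
Patient's 25% share of $6,796 is $1,699.
That puts the patient's cost at $450 + $1,699 = $2,149 before any cap.
Cumulative spending $650 + $2,149 = $2,799 stays under the $3,000 maximum.
The insurer covers the remainder: $7,246 − $2,149 = $5,097.

$5,097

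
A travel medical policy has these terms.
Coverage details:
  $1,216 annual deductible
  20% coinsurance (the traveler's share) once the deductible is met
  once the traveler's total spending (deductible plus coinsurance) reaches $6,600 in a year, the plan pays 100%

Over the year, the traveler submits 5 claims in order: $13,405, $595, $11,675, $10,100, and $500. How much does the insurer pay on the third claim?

#1 ($13,405): $1,216 finishes the deductible; $12,189 goes to coinsurance; coinsurance $12,189 × 20% = $2,437.80. Traveler owes $3,653.80 (running OOP $3,653.80). Plan pays $13,405 − $3,653.80 = $9,751.20.
#2 ($595): deductible met; 20% of $595 = $119. Cost to traveler: $119. OOP to date $3,772.80. Insurer: $595 − $119 = $476.
#3 ($11,675): deductible already satisfied, so traveler's share is 20% × $11,675 = $2,335. Traveler pays $2,335; OOP now $6,107.80. Insurer: $11,675 − $2,335 = $9,340.

$9,340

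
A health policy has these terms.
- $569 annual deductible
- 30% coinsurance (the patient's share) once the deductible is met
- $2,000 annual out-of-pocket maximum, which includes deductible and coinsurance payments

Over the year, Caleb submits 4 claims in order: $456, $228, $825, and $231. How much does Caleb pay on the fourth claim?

$69.30

Claim 1 — $456: all of it applies to the deductible. Patient pays $456; OOP now $456.
Claim 2 — $228: $113 to deductible, leaving $115; coinsurance $115 × 30% = $34.50. Patient owes $147.50 (running OOP $603.50).
Claim 3 — $825: 30% coinsurance on $825 = $247.50. Patient owes $247.50 (running OOP $851).
Claim 4 — $231: deductible already satisfied, so patient's share is 30% × $231 = $69.30. Patient pays $69.30; OOP now $920.30.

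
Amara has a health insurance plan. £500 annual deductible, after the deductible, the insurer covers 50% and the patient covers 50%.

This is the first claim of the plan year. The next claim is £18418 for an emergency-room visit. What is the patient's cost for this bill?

Nothing has been paid toward the £500 deductible, so the first £500 of this charge is applied there.
After the £500 deductible portion, £18418 − £500 = £17918 is subject to coinsurance.
50% of £17918 = £8959 falls to the patient.
Patient responsibility: £500 + £8959 = £9459.

£9459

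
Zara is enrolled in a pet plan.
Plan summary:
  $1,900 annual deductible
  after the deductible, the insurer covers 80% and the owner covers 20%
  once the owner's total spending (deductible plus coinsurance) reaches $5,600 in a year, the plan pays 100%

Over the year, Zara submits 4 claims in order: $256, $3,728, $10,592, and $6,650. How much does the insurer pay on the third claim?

$8,473.60

Claim 1 — $256: entire amount goes to the deductible. Cost to owner: $256. OOP to date $256. Insurer: $256 − $256 = $0.
Claim 2 — $3,728: deductible takes $1,644, $2,084 remains; owner's 20% is $416.80. Owner owes $2,060.80 (running OOP $2,316.80). Insurer: $3,728 − $2,060.80 = $1,667.20.
Claim 3 — $10,592: deductible already satisfied, so owner's share is 20% × $10,592 = $2,118.40. Owner owes $2,118.40 (running OOP $4,435.20). Insurer: $10,592 − $2,118.40 = $8,473.60.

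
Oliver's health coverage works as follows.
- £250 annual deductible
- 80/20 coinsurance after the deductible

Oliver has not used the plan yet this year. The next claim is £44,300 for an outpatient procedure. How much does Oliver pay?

£9,060

The full £250 deductible is still open; £250 of this bill applies to it.
After the £250 deductible portion, £44,300 − £250 = £44,050 is subject to coinsurance.
Coinsurance: £44,050 × 20% = £8,810.
Patient responsibility: £250 + £8,810 = £9,060.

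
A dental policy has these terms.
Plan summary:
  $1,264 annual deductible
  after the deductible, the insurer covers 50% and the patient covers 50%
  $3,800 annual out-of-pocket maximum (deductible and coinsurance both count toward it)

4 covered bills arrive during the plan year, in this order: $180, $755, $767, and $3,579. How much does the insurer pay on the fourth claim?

Claim 1 ($180): fully absorbed by the deductible. Patient pays $180; OOP now $180. Plan pays $180 − $180 = $0.
Claim 2 ($755): all of it applies to the deductible. Cost to patient: $755. OOP to date $935. Plan pays $755 − $755 = $0.
Claim 3 ($767): $329 finishes the deductible; $438 goes to coinsurance; 50% of $438 = $219. Cost to patient: $548. OOP to date $1,483. Insurer: $767 − $548 = $219.
Claim 4 ($3,579): 50% coinsurance on $3,579 = $1,789.50. Patient pays $1,789.50; OOP now $3,272.50. Insurer: $3,579 − $1,789.50 = $1,789.50.

$1,789.50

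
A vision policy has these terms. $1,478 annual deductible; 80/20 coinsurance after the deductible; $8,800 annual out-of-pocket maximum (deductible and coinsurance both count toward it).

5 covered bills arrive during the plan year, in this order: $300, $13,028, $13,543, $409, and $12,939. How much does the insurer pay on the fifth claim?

#1 ($300): fully absorbed by the deductible. Cost to member: $300. OOP to date $300. Insurer: $300 − $300 = $0.
#2 ($13,028): deductible takes $1,178, $11,850 remains; 20% of $11,850 = $2,370. Cost to member: $3,548. OOP to date $3,848. Plan pays $13,028 − $3,548 = $9,480.
#3 ($13,543): deductible already satisfied, so member's share is 20% × $13,543 = $2,708.60. Member pays $2,708.60; OOP now $6,556.60. Insurer: $13,543 − $2,708.60 = $10,834.40.
#4 ($409): 20% coinsurance on $409 = $81.80. Member owes $81.80 (running OOP $6,638.40). Plan pays $409 − $81.80 = $327.20.
#5 ($12,939): deductible already satisfied, so member's share is 20% × $12,939 = $2,587.80. Adding that to $6,638.40 gives $9,226.20, past the $8,800 cap; member pays only $8,800 − $6,638.40 = $2,161.60. Plan pays $12,939 − $2,161.60 = $10,777.40.

$10,777.40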